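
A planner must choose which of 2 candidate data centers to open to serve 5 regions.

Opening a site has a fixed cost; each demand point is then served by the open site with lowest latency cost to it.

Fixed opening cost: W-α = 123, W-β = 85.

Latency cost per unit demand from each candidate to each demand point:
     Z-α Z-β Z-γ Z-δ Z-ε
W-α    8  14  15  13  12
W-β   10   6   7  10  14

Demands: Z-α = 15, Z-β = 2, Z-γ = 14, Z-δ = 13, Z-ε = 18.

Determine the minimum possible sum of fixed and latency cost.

727

Open {W-β}: assign each demand point to its cheapest open site.
  Z-α→W-β 15×10=150, Z-β→W-β 2×6=12, Z-γ→W-β 14×7=98, Z-δ→W-β 13×10=130, Z-ε→W-β 18×14=252
  latency cost 642, fixed 85 → total 727.
Compare {W-α, W-β}: latency cost 576 + fixed 208 = 784.
Compare {W-α}: latency cost 743 + fixed 123 = 866.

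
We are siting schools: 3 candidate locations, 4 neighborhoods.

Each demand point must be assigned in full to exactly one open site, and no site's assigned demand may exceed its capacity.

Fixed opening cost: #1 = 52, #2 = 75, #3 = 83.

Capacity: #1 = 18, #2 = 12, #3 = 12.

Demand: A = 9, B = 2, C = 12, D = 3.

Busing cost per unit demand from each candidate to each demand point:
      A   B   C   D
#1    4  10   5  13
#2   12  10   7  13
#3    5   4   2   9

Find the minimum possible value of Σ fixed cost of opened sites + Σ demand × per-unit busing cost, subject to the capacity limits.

Open {#1, #3}; cheapest assignment that respects the capacities:
  #1 (cap 18, load 14): A, B, D — cost 9×4 + 2×10 + 3×13 = 95
  #3 (cap 12, load 12): C — cost 12×2 = 24
  Shipping 119, fixed 135 → total 254.
  Any other capacity-feasible assignment to {#1, #3} ships for at least 119.
Compare {#1, #2}: its best feasible assignment gives total 306.
Compare {#1, #2, #3}: its best feasible assignment gives total 329.
Every other set of open sites that can feasibly serve all demand totals ≥ 306 even under its best assignment. Minimum: 254.

254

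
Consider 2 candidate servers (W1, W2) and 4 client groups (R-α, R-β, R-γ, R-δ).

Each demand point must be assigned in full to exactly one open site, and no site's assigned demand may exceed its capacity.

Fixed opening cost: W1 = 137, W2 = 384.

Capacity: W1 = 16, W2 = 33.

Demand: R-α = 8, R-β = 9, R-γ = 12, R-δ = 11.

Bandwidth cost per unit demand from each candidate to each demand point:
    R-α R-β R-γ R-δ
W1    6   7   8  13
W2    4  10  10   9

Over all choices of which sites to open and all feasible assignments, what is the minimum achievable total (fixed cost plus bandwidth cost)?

Open {W1, W2}; cheapest assignment that respects the capacities:
  W1 (cap 16, load 9): R-β — cost 9×7 = 63
  W2 (cap 33, load 31): R-α, R-γ, R-δ — cost 8×4 + 12×10 + 11×9 = 251
  Shipping 314, fixed 521 → total 835.
  Any other capacity-feasible assignment to {W1, W2} ships for at least 314.
Total demand is 40 and no other set of sites has combined capacity ≥ 40, so {W1, W2} is the only feasible choice of open sites. Minimum: 835.

835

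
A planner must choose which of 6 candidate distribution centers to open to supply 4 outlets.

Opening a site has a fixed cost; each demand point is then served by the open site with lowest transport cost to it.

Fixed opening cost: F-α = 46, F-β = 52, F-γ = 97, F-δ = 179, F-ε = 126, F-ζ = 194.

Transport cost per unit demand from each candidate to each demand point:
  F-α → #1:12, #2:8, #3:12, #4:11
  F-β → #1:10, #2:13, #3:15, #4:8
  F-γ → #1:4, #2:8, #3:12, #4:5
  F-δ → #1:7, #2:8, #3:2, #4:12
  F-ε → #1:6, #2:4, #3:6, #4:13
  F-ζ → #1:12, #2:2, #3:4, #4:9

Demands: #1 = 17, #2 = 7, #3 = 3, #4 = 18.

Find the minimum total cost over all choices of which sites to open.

347

Open {F-γ}: assign each demand point to its cheapest open site.
  #1→F-γ 17×4=68, #2→F-γ 7×8=56, #3→F-γ 3×12=36, #4→F-γ 18×5=90
  transport cost 250, fixed 97 → total 347.
Compare {F-α, F-γ}: transport cost 250 + fixed 143 = 393.
Compare {F-β, F-γ}: transport cost 250 + fixed 149 = 399.
Compare {F-γ, F-ε}: transport cost 204 + fixed 223 = 427.
All other subsets cost ≥ 393. Minimum total cost: 347.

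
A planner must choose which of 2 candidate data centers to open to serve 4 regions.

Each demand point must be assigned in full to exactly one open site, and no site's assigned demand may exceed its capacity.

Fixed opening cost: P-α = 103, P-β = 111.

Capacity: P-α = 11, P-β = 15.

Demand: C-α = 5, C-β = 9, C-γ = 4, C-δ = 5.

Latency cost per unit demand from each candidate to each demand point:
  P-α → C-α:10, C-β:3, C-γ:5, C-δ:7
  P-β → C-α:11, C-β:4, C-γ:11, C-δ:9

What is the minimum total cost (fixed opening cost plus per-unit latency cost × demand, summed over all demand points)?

Open {P-α, P-β}; cheapest assignment that respects the capacities:
  P-α (cap 11, load 9): C-γ, C-δ — cost 4×5 + 5×7 = 55
  P-β (cap 15, load 14): C-α, C-β — cost 5×11 + 9×4 = 91
  Shipping 146, fixed 214 → total 360.
  Any other capacity-feasible assignment to {P-α, P-β} ships for at least 146.
Total demand is 23 and no other set of sites has combined capacity ≥ 23, so {P-α, P-β} is the only feasible choice of open sites. Minimum: 360.

360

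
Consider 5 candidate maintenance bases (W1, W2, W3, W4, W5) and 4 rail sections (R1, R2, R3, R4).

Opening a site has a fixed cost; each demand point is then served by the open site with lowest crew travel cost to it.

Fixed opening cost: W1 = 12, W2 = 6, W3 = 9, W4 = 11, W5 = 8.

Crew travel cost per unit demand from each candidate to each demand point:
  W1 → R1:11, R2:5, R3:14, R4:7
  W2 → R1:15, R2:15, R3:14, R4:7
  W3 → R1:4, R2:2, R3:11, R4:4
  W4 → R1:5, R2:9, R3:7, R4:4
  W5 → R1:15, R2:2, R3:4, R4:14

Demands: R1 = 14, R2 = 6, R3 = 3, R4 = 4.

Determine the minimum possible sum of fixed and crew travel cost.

113

Open {W3, W5}: assign each demand point to its cheapest open site.
  R1→W3 14×4=56, R2→W3 6×2=12, R3→W5 3×4=12, R4→W3 4×4=16
  crew travel cost 96, fixed 17 → total 113.
Compare {W2, W3, W5}: crew travel cost 96 + fixed 23 = 119.
Compare {W3, W4, W5}: crew travel cost 96 + fixed 28 = 124.
Compare {W3, W4}: crew travel cost 105 + fixed 20 = 125.
All other subsets cost ≥ 119. Minimum total cost: 113.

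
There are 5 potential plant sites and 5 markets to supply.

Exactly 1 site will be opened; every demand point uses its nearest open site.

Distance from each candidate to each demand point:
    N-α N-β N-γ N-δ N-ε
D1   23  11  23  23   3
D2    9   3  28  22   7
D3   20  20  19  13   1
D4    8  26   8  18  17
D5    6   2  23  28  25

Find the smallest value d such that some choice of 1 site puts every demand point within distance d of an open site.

20

Open {D3}.
  Farthest demand point is N-α at distance 20 (to D3); all others are ≤ 20.
With {D1} the worst case is 23.
With {D4} the worst case is 26.
No size-1 selection achieves below 20.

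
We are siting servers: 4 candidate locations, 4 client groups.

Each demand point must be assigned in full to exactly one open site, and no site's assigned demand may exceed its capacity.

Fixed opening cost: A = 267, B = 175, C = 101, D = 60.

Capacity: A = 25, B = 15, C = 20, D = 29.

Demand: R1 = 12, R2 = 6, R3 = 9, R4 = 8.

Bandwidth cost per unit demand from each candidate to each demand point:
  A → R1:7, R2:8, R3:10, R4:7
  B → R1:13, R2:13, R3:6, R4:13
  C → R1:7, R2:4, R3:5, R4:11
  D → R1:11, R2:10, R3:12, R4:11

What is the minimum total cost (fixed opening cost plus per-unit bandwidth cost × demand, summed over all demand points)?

Open {C, D}; cheapest assignment that respects the capacities:
  C (cap 20, load 15): R2, R3 — cost 6×4 + 9×5 = 69
  D (cap 29, load 20): R1, R4 — cost 12×11 + 8×11 = 220
  Shipping 289, fixed 161 → total 450.
  Any other capacity-feasible assignment to {C, D} ships for at least 289.
Compare {B, D}: its best feasible assignment gives total 569.
Compare {A, C}: its best feasible assignment gives total 577.
Every other set of open sites that can feasibly serve all demand totals ≥ 569 even under its best assignment. Minimum: 450.

450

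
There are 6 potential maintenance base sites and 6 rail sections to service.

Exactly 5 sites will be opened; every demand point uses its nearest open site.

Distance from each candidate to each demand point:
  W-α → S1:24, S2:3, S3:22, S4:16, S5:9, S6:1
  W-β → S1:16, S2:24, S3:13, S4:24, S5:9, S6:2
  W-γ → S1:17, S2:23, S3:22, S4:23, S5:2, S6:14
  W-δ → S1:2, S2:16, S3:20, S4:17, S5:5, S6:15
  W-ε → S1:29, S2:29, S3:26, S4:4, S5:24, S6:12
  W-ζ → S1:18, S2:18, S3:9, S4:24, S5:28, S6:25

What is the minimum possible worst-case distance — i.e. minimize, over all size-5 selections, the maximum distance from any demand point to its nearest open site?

Open {W-α, W-β, W-δ, W-ε, W-ζ}.
  Farthest demand point is S3 at distance 9 (to W-ζ); all others are ≤ 9.
With {W-α, W-γ, W-δ, W-ε, W-ζ} the worst case is 9.
With {W-α, W-β, W-γ, W-δ, W-ε} the worst case is 13.
No size-5 selection achieves below 9.

9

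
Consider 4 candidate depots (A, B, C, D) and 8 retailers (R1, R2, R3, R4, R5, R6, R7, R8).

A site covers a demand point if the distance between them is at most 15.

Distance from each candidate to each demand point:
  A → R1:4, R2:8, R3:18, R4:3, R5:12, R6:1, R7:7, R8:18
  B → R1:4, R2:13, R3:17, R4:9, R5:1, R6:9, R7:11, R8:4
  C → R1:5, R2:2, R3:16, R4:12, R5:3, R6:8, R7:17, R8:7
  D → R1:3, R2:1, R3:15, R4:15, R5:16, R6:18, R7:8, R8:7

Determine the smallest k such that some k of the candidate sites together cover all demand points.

Coverage sets (demand points within 15 of each site):
  A: {R1, R2, R4, R5, R6, R7}
  B: {R1, R2, R4, R5, R6, R7, R8}
  C: {R1, R2, R4, R5, R6, R8}
  D: {R1, R2, R3, R4, R7, R8}
No single site covers all 8 demand points.
But {A, D} covers everything, so the minimum is 2.

2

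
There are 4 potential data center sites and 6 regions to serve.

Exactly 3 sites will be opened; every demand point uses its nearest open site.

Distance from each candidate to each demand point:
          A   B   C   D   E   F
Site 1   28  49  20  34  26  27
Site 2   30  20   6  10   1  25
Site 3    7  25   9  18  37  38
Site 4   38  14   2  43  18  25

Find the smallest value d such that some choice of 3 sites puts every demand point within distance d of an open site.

Open {Site 1, Site 2, Site 3}.
  Farthest demand point is F at distance 25 (to Site 2); all others are ≤ 25.
With {Site 1, Site 3, Site 4} the worst case is 25.
With {Site 2, Site 3, Site 4} the worst case is 25.
No size-3 selection achieves below 25.

25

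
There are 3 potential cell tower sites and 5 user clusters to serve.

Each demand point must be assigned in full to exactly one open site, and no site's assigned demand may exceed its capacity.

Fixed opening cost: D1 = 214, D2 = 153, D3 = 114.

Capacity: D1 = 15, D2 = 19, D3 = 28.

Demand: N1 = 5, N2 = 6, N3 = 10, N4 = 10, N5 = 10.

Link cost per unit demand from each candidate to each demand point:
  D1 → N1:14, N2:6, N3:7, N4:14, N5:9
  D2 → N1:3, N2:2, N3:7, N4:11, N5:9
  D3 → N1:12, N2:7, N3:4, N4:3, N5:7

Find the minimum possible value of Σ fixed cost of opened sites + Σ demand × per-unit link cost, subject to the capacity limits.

484

Open {D2, D3}; cheapest assignment that respects the capacities:
  D2 (cap 19, load 15): N1, N5 — cost 5×3 + 10×9 = 105
  D3 (cap 28, load 26): N2, N3, N4 — cost 6×7 + 10×4 + 10×3 = 112
  Shipping 217, fixed 267 → total 484.
  Any other capacity-feasible assignment to {D2, D3} ships for at least 217.
Compare {D1, D3}: its best feasible assignment gives total 600.
Compare {D1, D2, D3}: its best feasible assignment gives total 668.
Every other set of open sites that can feasibly serve all demand totals ≥ 600 even under its best assignment. Minimum: 484.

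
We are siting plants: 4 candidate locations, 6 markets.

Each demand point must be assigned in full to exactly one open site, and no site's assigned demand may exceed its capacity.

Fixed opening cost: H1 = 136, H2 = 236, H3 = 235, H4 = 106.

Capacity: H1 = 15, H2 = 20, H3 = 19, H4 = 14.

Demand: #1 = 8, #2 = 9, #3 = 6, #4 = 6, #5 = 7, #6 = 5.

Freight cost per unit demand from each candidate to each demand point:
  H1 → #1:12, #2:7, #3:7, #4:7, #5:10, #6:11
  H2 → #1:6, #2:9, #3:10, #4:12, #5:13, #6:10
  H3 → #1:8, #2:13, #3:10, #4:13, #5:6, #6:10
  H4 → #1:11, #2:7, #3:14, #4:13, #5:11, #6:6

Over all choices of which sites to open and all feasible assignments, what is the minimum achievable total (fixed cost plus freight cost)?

Open {H1, H3, H4}; cheapest assignment that respects the capacities:
  H1 (cap 15, load 12): #3, #4 — cost 6×7 + 6×7 = 84
  H3 (cap 19, load 15): #1, #5 — cost 8×8 + 7×6 = 106
  H4 (cap 14, load 14): #2, #6 — cost 9×7 + 5×6 = 93
  Shipping 283, fixed 477 → total 760.
  Any other capacity-feasible assignment to {H1, H3, H4} ships for at least 283.
Compare {H1, H2, H4}: its best feasible assignment gives total 791.
Compare {H2, H3, H4}: its best feasible assignment gives total 892.
Every other set of open sites that can feasibly serve all demand totals ≥ 791 even under its best assignment. Minimum: 760.

760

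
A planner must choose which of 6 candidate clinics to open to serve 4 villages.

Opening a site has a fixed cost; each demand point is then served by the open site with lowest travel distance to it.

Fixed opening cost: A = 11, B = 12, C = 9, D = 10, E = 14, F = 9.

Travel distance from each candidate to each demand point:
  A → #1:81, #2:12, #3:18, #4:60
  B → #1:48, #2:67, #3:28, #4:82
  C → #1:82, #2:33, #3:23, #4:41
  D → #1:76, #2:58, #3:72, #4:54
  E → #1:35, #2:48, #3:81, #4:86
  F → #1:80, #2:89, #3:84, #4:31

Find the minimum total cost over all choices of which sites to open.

Open {A, E, F}: assign each demand point to its cheapest open site.
  #1→E 35, #2→A 12, #3→A 18, #4→F 31
  travel distance 96, fixed 34 → total 130.
Compare {A, C, E, F}: travel distance 96 + fixed 43 = 139.
Compare {A, C, E}: travel distance 106 + fixed 34 = 140.
Compare {A, D, E, F}: travel distance 96 + fixed 44 = 140.
All other subsets cost ≥ 139. Minimum total cost: 130.

130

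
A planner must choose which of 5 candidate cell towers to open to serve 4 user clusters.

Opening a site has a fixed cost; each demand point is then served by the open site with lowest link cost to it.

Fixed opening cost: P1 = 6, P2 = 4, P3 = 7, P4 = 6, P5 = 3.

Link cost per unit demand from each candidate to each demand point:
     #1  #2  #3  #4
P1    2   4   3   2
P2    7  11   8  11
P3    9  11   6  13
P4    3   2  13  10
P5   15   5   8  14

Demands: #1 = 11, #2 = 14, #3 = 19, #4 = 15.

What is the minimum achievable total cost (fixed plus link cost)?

Open {P1, P4}: assign each demand point to its cheapest open site.
  #1→P1 11×2=22, #2→P4 14×2=28, #3→P1 19×3=57, #4→P1 15×2=30
  link cost 137, fixed 12 → total 149.
Compare {P1, P4, P5}: link cost 137 + fixed 15 = 152.
Compare {P1, P2, P4}: link cost 137 + fixed 16 = 153.
Compare {P1, P3, P4}: link cost 137 + fixed 19 = 156.
All other subsets cost ≥ 152. Minimum total cost: 149.

149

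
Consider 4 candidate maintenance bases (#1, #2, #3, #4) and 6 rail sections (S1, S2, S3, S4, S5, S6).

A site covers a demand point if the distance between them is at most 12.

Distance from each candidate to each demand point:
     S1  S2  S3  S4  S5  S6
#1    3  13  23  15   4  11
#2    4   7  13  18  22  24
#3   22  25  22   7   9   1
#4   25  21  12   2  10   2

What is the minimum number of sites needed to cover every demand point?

Coverage sets (demand points within 12 of each site):
  #1: {S1, S5, S6}
  #2: {S1, S2}
  #3: {S4, S5, S6}
  #4: {S3, S4, S5, S6}
No single site covers all 6 demand points.
But {#2, #4} covers everything, so the minimum is 2.

2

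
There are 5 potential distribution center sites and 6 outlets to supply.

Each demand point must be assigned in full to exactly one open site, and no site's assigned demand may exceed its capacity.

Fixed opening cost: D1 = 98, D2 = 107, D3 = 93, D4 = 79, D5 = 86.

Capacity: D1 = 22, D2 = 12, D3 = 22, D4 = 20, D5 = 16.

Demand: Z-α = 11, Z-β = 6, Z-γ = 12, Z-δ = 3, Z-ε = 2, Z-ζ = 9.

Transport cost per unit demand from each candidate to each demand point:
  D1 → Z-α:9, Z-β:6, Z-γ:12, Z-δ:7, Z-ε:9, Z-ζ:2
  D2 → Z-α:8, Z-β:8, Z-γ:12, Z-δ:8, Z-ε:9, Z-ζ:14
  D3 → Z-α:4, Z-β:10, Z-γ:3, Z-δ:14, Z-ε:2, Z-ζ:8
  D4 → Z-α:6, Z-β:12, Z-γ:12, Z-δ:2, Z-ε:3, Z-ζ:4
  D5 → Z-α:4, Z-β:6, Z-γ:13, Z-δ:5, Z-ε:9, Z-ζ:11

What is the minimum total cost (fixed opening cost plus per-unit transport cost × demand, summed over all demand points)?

430

Open {D1, D3, D5}; cheapest assignment that respects the capacities:
  D1 (cap 22, load 15): Z-β, Z-ζ — cost 6×6 + 9×2 = 54
  D3 (cap 22, load 14): Z-γ, Z-ε — cost 12×3 + 2×2 = 40
  D5 (cap 16, load 14): Z-α, Z-δ — cost 11×4 + 3×5 = 59
  Shipping 153, fixed 277 → total 430.
  Any other capacity-feasible assignment to {D1, D3, D5} ships for at least 153.
Compare {D1, D3, D4}: its best feasible assignment gives total 436.
Compare {D3, D4, D5}: its best feasible assignment gives total 444.
Every other set of open sites that can feasibly serve all demand totals ≥ 436 even under its best assignment. Minimum: 430.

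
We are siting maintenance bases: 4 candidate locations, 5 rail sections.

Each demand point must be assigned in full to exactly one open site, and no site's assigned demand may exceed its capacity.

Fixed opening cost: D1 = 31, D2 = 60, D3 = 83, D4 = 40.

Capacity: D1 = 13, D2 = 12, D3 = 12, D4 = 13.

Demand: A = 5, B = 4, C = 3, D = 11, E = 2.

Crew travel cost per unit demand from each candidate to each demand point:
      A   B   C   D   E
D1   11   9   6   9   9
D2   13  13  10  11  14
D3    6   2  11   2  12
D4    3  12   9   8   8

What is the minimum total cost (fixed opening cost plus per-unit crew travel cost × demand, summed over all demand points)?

261

Open {D1, D3, D4}; cheapest assignment that respects the capacities:
  D1 (cap 13, load 7): B, C — cost 4×9 + 3×6 = 54
  D3 (cap 12, load 11): D — cost 11×2 = 22
  D4 (cap 13, load 7): A, E — cost 5×3 + 2×8 = 31
  Shipping 107, fixed 154 → total 261.
  Any other capacity-feasible assignment to {D1, D3, D4} ships for at least 107.
Compare {D1, D4}: its best feasible assignment gives total 278.
Compare {D3, D4}: its best feasible assignment gives total 298.
Every other set of open sites that can feasibly serve all demand totals ≥ 278 even under its best assignment. Minimum: 261.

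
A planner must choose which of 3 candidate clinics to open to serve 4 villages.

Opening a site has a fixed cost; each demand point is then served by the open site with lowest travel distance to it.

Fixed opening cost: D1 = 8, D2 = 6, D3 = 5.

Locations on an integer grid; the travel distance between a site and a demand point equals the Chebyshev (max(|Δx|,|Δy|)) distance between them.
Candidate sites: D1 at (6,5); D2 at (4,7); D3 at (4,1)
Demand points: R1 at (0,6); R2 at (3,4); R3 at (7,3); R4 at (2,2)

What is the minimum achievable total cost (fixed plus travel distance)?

Open {D3}: assign each demand point to its cheapest open site.
  R1→D3 5, R2→D3 3, R3→D3 3, R4→D3 2
  travel distance 13, fixed 5 → total 18.
Compare {D2}: travel distance 16 + fixed 6 = 22.
Compare {D1}: travel distance 15 + fixed 8 = 23.
Compare {D2, D3}: travel distance 12 + fixed 11 = 23.
All other subsets cost ≥ 22. Minimum total cost: 18.

18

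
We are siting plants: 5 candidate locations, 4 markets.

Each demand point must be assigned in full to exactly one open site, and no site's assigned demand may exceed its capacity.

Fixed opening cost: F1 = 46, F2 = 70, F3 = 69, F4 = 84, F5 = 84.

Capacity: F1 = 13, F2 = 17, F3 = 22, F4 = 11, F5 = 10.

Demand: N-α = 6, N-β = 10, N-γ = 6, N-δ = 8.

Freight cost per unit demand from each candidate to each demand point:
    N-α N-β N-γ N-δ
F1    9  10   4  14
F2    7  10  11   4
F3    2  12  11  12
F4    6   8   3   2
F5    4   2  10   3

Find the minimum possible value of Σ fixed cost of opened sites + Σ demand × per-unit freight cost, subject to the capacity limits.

Open {F1, F2, F5}; cheapest assignment that respects the capacities:
  F1 (cap 13, load 6): N-γ — cost 6×4 = 24
  F2 (cap 17, load 14): N-α, N-δ — cost 6×7 + 8×4 = 74
  F5 (cap 10, load 10): N-β — cost 10×2 = 20
  Shipping 118, fixed 200 → total 318.
  Any other capacity-feasible assignment to {F1, F2, F5} ships for at least 118.
Compare {F1, F4, F5}: its best feasible assignment gives total 328.
Compare {F3, F5}: its best feasible assignment gives total 347.
Every other set of open sites that can feasibly serve all demand totals ≥ 328 even under its best assignment. Minimum: 318.

318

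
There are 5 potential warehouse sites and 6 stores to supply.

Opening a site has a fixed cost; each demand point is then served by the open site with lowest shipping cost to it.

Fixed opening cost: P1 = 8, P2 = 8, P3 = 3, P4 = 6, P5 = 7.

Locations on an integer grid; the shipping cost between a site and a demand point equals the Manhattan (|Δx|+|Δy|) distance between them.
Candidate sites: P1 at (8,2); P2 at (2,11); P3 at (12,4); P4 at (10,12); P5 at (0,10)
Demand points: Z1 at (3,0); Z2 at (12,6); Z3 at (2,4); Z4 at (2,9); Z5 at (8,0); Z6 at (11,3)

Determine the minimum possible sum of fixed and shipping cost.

Open {P1, P2, P3}: assign each demand point to its cheapest open site.
  Z1→P1 7, Z2→P3 2, Z3→P2 7, Z4→P2 2, Z5→P1 2, Z6→P3 2
  shipping cost 22, fixed 19 → total 41.
Compare {P1, P3, P5}: shipping cost 24 + fixed 18 = 42.
Compare {P2, P3}: shipping cost 33 + fixed 11 = 44.
Compare {P1, P3}: shipping cost 34 + fixed 11 = 45.
All other subsets cost ≥ 42. Minimum total cost: 41.

41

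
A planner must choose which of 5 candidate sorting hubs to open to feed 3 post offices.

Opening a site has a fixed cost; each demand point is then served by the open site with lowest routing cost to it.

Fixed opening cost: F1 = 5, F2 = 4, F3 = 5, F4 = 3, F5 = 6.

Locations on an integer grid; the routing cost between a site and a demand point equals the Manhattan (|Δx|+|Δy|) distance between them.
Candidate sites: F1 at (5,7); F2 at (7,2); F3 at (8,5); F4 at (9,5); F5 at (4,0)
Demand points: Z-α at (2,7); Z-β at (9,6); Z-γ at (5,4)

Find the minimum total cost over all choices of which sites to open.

15

Open {F1, F4}: assign each demand point to its cheapest open site.
  Z-α→F1 3, Z-β→F4 1, Z-γ→F1 3
  routing cost 7, fixed 8 → total 15.
Compare {F1}: routing cost 11 + fixed 5 = 16.
Compare {F4}: routing cost 15 + fixed 3 = 18.
Compare {F1, F3}: routing cost 8 + fixed 10 = 18.
All other subsets cost ≥ 16. Minimum total cost: 15.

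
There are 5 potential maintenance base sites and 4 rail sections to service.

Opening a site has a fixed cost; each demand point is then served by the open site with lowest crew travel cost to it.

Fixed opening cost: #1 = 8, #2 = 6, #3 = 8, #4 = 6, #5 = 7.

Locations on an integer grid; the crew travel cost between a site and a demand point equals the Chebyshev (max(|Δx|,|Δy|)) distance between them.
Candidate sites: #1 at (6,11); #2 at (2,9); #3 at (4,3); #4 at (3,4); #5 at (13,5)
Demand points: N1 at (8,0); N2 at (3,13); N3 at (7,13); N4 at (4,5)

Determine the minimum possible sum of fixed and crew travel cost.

Open {#1, #4}: assign each demand point to its cheapest open site.
  N1→#4 5, N2→#1 3, N3→#1 2, N4→#4 1
  crew travel cost 11, fixed 14 → total 25.
Compare {#1, #3}: crew travel cost 11 + fixed 16 = 27.
Compare {#2, #4}: crew travel cost 15 + fixed 12 = 27.
Compare {#2}: crew travel cost 22 + fixed 6 = 28.
All other subsets cost ≥ 27. Minimum total cost: 25.

25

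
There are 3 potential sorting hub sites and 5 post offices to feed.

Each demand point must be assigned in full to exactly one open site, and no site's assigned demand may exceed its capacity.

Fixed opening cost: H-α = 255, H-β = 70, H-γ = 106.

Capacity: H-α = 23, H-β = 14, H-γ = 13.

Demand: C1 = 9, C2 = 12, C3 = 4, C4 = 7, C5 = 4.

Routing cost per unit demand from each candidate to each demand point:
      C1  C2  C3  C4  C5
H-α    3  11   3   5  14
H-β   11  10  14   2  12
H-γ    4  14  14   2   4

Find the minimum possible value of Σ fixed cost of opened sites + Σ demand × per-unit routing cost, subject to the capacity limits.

Open {H-α, H-γ}; cheapest assignment that respects the capacities:
  H-α (cap 23, load 23): C2, C3, C4 — cost 12×11 + 4×3 + 7×5 = 179
  H-γ (cap 13, load 13): C1, C5 — cost 9×4 + 4×4 = 52
  Shipping 231, fixed 361 → total 592.
  Any other capacity-feasible assignment to {H-α, H-γ} ships for at least 231.
Compare {H-α, H-β, H-γ}: its best feasible assignment gives total 620.
Compare {H-α, H-β}: its best feasible assignment gives total 651.
Every other set of open sites that can feasibly serve all demand totals ≥ 620 even under its best assignment. Minimum: 592.

592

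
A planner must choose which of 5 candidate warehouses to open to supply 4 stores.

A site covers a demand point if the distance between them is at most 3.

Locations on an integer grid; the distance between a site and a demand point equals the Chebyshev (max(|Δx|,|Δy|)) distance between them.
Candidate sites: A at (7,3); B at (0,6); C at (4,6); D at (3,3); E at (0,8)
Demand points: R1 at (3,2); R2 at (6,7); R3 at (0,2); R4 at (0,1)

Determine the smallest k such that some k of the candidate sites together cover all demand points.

2

Coverage sets (demand points within 3 of each site):
  A: {}
  B: {}
  C: {R2}
  D: {R1, R3, R4}
  E: {}
No single site covers all 4 demand points.
But {C, D} covers everything, so the minimum is 2.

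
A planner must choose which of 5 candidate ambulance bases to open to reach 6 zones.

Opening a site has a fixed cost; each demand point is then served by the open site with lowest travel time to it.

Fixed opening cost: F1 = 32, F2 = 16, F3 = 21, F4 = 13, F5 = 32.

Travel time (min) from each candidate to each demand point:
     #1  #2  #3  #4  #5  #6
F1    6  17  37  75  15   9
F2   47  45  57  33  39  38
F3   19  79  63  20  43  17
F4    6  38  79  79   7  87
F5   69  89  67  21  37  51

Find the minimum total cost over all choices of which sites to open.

Open {F1, F3}: assign each demand point to its cheapest open site.
  #1→F1 6, #2→F1 17, #3→F1 37, #4→F3 20, #5→F1 15, #6→F1 9
  travel time 104, fixed 53 → total 157.
Compare {F1, F3, F4}: travel time 96 + fixed 66 = 162.
Compare {F1, F2}: travel time 117 + fixed 48 = 165.
Compare {F1, F5}: travel time 105 + fixed 64 = 169.
All other subsets cost ≥ 162. Minimum total cost: 157.

157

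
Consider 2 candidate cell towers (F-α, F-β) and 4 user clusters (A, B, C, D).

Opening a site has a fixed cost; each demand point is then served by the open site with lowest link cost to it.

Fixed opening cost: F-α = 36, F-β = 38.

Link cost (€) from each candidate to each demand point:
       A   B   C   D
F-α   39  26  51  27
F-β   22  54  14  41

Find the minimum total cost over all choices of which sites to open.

Open {F-α, F-β}: assign each demand point to its cheapest open site.
  A→F-β 22, B→F-α 26, C→F-β 14, D→F-α 27
  link cost 89, fixed 74 → total 163.
Compare {F-β}: link cost 131 + fixed 38 = 169.
Compare {F-α}: link cost 143 + fixed 36 = 179.

163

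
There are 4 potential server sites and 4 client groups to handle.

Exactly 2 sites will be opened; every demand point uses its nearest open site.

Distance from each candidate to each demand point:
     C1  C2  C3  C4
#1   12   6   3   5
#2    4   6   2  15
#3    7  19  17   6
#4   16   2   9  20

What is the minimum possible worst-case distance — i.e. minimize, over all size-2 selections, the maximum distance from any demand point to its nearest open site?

Open {#1, #2}.
  Farthest demand point is C2 at distance 6 (to #1); all others are ≤ 6.
With {#2, #3} the worst case is 6.
With {#1, #3} the worst case is 7.
No size-2 selection achieves below 6.

6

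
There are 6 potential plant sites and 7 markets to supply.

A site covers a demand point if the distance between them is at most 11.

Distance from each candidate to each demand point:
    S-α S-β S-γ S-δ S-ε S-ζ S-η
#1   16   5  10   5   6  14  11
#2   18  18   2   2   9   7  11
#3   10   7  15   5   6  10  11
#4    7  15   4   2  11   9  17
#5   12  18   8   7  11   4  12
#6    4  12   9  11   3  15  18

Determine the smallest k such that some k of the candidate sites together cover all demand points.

Coverage sets (demand points within 11 of each site):
  #1: {S-β, S-γ, S-δ, S-ε, S-η}
  #2: {S-γ, S-δ, S-ε, S-ζ, S-η}
  #3: {S-α, S-β, S-δ, S-ε, S-ζ, S-η}
  #4: {S-α, S-γ, S-δ, S-ε, S-ζ}
  #5: {S-γ, S-δ, S-ε, S-ζ}
  #6: {S-α, S-γ, S-δ, S-ε}
No single site covers all 7 demand points.
But {#1, #3} covers everything, so the minimum is 2.

2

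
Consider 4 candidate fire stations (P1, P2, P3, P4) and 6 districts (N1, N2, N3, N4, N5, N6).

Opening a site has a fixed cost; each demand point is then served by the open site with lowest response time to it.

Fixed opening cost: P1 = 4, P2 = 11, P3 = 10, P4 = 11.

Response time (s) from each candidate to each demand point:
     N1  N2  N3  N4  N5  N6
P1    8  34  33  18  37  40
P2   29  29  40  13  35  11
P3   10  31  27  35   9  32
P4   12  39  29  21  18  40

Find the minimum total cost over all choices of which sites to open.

Open {P2, P3}: assign each demand point to its cheapest open site.
  N1→P3 10, N2→P2 29, N3→P3 27, N4→P2 13, N5→P3 9, N6→P2 11
  response time 99, fixed 21 → total 120.
Compare {P1, P2, P3}: response time 97 + fixed 25 = 122.
Compare {P2, P3, P4}: response time 99 + fixed 32 = 131.
Compare {P1, P2, P3, P4}: response time 97 + fixed 36 = 133.
All other subsets cost ≥ 122. Minimum total cost: 120.

120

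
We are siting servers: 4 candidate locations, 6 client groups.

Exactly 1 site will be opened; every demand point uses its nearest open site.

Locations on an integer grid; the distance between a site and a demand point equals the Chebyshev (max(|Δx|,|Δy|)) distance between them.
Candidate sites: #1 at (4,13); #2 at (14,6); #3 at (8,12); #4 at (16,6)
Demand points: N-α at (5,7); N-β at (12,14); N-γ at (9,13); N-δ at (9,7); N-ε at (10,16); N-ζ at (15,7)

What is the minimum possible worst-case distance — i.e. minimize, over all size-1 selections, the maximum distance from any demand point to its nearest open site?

7

Open {#3}.
  Farthest demand point is N-ζ at distance 7 (to #3); all others are ≤ 7.
With {#2} the worst case is 10.
With {#1} the worst case is 11.
No size-1 selection achieves below 7.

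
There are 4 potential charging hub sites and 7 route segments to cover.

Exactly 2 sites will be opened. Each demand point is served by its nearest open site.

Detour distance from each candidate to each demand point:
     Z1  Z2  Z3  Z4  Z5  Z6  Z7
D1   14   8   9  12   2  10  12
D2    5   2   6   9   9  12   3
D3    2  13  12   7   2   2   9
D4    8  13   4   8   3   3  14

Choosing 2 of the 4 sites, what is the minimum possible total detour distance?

24

Open {D2, D3}.
  Z1→D3 2, Z2→D2 2, Z3→D2 6, Z4→D3 7, Z5→D3 2, Z6→D3 2, Z7→D2 3  ⇒ total 24.
Compare {D2, D4}: total 28.
Compare {D1, D2}: total 37.
No size-2 selection does better; minimum is 24.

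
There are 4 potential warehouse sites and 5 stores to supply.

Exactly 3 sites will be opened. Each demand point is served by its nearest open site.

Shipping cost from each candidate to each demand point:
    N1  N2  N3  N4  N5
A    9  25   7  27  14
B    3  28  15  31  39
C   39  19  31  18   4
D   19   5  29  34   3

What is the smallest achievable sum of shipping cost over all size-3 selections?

42

Open {A, C, D}.
  N1→A 9, N2→D 5, N3→A 7, N4→C 18, N5→D 3  ⇒ total 42.
Compare {B, C, D}: total 44.
Compare {A, B, D}: total 45.
No size-3 selection does better; minimum is 42.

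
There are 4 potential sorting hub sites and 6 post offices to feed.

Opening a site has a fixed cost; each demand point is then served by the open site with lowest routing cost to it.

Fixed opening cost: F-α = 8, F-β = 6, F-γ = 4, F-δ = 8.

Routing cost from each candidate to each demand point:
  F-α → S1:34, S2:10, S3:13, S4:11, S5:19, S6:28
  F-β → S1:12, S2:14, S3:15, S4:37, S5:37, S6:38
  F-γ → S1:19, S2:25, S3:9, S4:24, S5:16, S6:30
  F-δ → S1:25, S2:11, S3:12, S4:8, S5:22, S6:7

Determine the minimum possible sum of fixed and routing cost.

81

Open {F-β, F-γ, F-δ}: assign each demand point to its cheapest open site.
  S1→F-β 12, S2→F-δ 11, S3→F-γ 9, S4→F-δ 8, S5→F-γ 16, S6→F-δ 7
  routing cost 63, fixed 18 → total 81.
Compare {F-γ, F-δ}: routing cost 70 + fixed 12 = 82.
Compare {F-β, F-δ}: routing cost 72 + fixed 14 = 86.
Compare {F-α, F-β, F-γ, F-δ}: routing cost 62 + fixed 26 = 88.
All other subsets cost ≥ 82. Minimum total cost: 81.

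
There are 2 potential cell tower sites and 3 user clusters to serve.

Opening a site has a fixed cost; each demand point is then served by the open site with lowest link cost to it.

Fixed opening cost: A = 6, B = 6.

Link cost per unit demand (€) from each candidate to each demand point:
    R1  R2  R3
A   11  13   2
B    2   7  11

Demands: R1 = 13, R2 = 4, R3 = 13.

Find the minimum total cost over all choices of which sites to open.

Open {A, B}: assign each demand point to its cheapest open site.
  R1→B 13×2=26, R2→B 4×7=28, R3→A 13×2=26
  link cost 80, fixed 12 → total 92.
Compare {B}: link cost 197 + fixed 6 = 203.
Compare {A}: link cost 221 + fixed 6 = 227.

92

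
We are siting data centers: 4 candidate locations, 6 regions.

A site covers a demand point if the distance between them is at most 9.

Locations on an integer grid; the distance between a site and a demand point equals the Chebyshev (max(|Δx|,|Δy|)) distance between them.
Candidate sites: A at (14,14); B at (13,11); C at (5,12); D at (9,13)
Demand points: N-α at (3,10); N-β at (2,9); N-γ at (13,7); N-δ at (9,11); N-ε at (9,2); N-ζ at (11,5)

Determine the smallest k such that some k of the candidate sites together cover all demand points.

2

Coverage sets (demand points within 9 of each site):
  A: {N-γ, N-δ, N-ζ}
  B: {N-γ, N-δ, N-ε, N-ζ}
  C: {N-α, N-β, N-γ, N-δ, N-ζ}
  D: {N-α, N-β, N-γ, N-δ, N-ζ}
No single site covers all 6 demand points.
But {B, C} covers everything, so the minimum is 2.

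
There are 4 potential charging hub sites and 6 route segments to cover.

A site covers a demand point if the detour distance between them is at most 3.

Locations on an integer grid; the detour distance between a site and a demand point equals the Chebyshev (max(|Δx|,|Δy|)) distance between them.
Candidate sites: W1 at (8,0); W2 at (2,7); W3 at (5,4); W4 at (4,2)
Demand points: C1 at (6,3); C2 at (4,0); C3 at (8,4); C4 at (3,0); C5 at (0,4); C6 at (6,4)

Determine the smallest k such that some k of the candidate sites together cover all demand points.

Coverage sets (demand points within 3 of each site):
  W1: {C1}
  W2: {C5}
  W3: {C1, C3, C6}
  W4: {C1, C2, C4, C6}
No 2 sites suffice: every size-2 union leaves at least one demand point uncovered.
But {W2, W3, W4} covers everything, so the minimum is 3.

3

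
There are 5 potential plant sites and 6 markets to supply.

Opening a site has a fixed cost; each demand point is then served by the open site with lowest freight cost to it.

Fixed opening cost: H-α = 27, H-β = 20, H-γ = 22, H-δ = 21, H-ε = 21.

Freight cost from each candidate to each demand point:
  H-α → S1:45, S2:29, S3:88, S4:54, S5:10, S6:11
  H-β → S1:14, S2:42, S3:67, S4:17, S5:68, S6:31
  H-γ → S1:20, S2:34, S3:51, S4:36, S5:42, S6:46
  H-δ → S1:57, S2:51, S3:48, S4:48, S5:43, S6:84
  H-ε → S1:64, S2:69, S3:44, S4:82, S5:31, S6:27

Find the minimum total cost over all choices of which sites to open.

193

Open {H-α, H-β, H-ε}: assign each demand point to its cheapest open site.
  S1→H-β 14, S2→H-α 29, S3→H-ε 44, S4→H-β 17, S5→H-α 10, S6→H-α 11
  freight cost 125, fixed 68 → total 193.
Compare {H-α, H-β}: freight cost 148 + fixed 47 = 195.
Compare {H-α, H-β, H-δ}: freight cost 129 + fixed 68 = 197.
Compare {H-α, H-β, H-γ}: freight cost 132 + fixed 69 = 201.
All other subsets cost ≥ 195. Minimum total cost: 193.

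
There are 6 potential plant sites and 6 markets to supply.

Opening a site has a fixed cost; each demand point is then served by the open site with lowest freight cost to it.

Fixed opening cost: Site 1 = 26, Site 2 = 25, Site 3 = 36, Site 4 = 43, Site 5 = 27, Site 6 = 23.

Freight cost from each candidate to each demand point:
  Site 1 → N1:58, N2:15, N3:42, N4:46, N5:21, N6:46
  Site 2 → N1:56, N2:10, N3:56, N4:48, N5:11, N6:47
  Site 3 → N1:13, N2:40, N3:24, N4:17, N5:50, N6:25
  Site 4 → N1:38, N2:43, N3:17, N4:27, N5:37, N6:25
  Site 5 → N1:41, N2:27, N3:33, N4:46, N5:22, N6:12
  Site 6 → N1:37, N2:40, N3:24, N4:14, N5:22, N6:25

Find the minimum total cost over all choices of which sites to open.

161

Open {Site 2, Site 3}: assign each demand point to its cheapest open site.
  N1→Site 3 13, N2→Site 2 10, N3→Site 3 24, N4→Site 3 17, N5→Site 2 11, N6→Site 3 25
  freight cost 100, fixed 61 → total 161.
Compare {Site 2, Site 6}: freight cost 121 + fixed 48 = 169.
Compare {Site 2, Site 3, Site 5}: freight cost 87 + fixed 88 = 175.
Compare {Site 1, Site 3}: freight cost 115 + fixed 62 = 177.
All other subsets cost ≥ 169. Minimum total cost: 161.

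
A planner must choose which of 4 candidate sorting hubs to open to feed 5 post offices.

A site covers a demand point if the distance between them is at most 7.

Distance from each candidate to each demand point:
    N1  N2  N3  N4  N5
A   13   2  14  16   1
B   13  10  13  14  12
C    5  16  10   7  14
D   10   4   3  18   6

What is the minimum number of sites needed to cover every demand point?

2

Coverage sets (demand points within 7 of each site):
  A: {N2, N5}
  B: {}
  C: {N1, N4}
  D: {N2, N3, N5}
No single site covers all 5 demand points.
But {C, D} covers everything, so the minimum is 2.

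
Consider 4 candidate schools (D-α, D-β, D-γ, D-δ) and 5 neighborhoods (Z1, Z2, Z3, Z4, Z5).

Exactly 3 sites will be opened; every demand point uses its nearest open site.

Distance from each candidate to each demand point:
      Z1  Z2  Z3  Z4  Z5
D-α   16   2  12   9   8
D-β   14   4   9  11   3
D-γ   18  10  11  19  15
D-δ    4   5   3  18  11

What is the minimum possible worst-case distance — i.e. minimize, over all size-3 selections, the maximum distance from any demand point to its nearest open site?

9

Open {D-α, D-β, D-δ}.
  Farthest demand point is Z4 at distance 9 (to D-α); all others are ≤ 9.
With {D-α, D-γ, D-δ} the worst case is 9.
With {D-β, D-γ, D-δ} the worst case is 11.
No size-3 selection achieves below 9.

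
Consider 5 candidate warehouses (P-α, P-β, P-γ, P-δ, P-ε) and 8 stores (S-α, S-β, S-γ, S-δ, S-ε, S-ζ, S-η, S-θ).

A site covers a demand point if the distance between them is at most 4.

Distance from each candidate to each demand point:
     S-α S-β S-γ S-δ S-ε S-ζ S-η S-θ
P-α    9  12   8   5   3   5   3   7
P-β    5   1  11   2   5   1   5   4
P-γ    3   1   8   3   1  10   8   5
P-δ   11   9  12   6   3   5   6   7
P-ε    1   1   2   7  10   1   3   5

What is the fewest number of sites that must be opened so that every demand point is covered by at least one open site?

3

Coverage sets (demand points within 4 of each site):
  P-α: {S-ε, S-η}
  P-β: {S-β, S-δ, S-ζ, S-θ}
  P-γ: {S-α, S-β, S-δ, S-ε}
  P-δ: {S-ε}
  P-ε: {S-α, S-β, S-γ, S-ζ, S-η}
No 2 sites suffice: every size-2 union leaves at least one demand point uncovered.
But {P-α, P-β, P-ε} covers everything, so the minimum is 3.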